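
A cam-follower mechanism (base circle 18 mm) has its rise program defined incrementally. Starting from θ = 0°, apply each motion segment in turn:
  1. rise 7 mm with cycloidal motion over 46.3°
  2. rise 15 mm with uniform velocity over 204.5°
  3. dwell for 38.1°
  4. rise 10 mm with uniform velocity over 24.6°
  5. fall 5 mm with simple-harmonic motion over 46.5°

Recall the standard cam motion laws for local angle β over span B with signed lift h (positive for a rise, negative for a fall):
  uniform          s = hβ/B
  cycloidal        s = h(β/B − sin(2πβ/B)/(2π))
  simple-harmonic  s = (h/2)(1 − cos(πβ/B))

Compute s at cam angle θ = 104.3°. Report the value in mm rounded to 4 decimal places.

seg 1 [0°–46.3°] cycloidal, h=7: full span → s += 7 → s = 7.0000
seg 2 [46.3°–250.8°] uniform, h=15: θ=104.3° here. β=58, B=204.5. 15·58/204.5 = 4.2543 → s = 11.2543

11.2543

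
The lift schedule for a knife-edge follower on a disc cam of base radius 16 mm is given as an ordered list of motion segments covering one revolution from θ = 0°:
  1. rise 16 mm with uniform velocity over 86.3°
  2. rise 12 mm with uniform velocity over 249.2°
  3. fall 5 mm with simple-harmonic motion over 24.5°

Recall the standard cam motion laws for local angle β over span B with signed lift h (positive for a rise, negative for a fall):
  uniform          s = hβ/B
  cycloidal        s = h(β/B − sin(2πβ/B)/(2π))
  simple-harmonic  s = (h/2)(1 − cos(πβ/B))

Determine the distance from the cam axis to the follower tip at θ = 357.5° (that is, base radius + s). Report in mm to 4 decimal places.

seg 1 [0°–86.3°] uniform, h=16: full span → s += 16 → s = 16.0000
seg 2 [86.3°–335.5°] uniform, h=12: full span → s += 12 → s = 28.0000
seg 3 [335.5°–360°] simple-harmonic, h=-5: θ=357.5° here. β=22, B=24.5. -5/2·(1 − cos(π·0.8980)) = -4.8726 → s = 23.1274
radial distance = base radius + s = 16 + 23.1274 = 39.1274

39.1274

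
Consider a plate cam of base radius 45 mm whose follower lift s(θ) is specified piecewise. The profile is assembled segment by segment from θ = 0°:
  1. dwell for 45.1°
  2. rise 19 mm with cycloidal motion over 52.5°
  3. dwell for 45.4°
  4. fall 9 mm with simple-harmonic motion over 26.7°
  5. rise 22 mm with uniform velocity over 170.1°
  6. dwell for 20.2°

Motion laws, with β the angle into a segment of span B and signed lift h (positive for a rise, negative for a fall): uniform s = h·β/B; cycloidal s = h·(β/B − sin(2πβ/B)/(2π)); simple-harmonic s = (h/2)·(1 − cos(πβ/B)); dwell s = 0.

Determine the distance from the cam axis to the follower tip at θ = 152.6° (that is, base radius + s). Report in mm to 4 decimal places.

seg 1 [0°–45.1°] dwell: s stays 0.0000
seg 2 [45.1°–97.6°] cycloidal, h=19: full span → s += 19 → s = 19.0000
seg 3 [97.6°–143°] dwell: s stays 19.0000
seg 4 [143°–169.7°] simple-harmonic, h=-9: θ=152.6° here. β=9.6, B=26.7. -9/2·(1 − cos(π·0.3596)) = -2.5782 → s = 16.4218
radial distance = base radius + s = 45 + 16.4218 = 61.4218

61.4218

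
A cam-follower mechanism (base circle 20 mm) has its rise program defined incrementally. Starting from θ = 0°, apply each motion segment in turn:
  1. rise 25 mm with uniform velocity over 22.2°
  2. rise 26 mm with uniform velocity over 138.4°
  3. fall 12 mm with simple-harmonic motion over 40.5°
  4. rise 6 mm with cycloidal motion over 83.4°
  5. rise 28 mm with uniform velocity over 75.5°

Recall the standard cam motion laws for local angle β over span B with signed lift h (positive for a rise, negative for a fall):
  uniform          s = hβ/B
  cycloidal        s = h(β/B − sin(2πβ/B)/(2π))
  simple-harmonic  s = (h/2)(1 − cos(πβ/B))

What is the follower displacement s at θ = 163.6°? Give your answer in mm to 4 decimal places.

seg 1 [0°–22.2°] uniform, h=25: full span → s += 25 → s = 25.0000
seg 2 [22.2°–160.6°] uniform, h=26: full span → s += 26 → s = 51.0000
seg 3 [160.6°–201.1°] simple-harmonic, h=-12: θ=163.6° here. β=3, B=40.5. -12/2·(1 − cos(π·0.0741)) = -0.1617 → s = 50.8383

50.8383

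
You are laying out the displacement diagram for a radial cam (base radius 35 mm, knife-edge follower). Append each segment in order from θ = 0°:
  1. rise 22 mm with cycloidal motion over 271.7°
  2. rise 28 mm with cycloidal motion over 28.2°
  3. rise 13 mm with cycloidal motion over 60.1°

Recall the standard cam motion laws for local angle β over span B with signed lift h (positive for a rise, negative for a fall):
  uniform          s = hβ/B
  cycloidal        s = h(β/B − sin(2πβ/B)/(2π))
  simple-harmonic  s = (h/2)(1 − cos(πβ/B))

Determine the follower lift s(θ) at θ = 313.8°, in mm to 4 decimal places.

seg 1 [0°–271.7°] cycloidal, h=22: full span → s += 22 → s = 22.0000
seg 2 [271.7°–299.9°] cycloidal, h=28: full span → s += 28 → s = 50.0000
seg 3 [299.9°–360°] cycloidal, h=13: θ=313.8° here. β=13.9, B=60.1. 13·(0.2313 − sin(2π·0.2313)/(2π)) = 0.9519 → s = 50.9519

50.9519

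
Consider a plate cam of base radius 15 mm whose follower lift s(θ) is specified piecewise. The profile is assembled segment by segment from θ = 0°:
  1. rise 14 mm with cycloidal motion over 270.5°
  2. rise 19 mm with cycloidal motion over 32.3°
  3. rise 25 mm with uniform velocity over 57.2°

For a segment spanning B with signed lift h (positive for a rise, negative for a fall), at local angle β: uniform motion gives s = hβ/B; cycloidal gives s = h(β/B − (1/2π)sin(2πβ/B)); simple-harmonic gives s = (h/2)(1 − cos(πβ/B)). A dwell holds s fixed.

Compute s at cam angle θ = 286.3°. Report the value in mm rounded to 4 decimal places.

seg 1 [0°–270.5°] cycloidal, h=14: full span → s += 14 → s = 14.0000
seg 2 [270.5°–302.8°] cycloidal, h=19: θ=286.3° here. β=15.8, B=32.3. 19·(0.4892 − sin(2π·0.4892)/(2π)) = 9.0884 → s = 23.0884

23.0884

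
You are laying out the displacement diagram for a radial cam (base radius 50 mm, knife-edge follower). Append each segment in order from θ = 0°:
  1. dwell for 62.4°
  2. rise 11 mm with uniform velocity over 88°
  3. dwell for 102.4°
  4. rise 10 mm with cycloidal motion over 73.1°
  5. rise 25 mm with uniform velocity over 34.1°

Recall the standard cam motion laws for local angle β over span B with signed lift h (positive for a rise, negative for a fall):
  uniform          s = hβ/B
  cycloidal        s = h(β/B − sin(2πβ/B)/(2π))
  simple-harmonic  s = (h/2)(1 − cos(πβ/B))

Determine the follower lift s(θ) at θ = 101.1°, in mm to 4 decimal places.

seg 1 [0°–62.4°] dwell: s stays 0.0000
seg 2 [62.4°–150.4°] uniform, h=11: θ=101.1° here. β=38.7, B=88. 11·38.7/88 = 4.8375 → s = 4.8375

4.8375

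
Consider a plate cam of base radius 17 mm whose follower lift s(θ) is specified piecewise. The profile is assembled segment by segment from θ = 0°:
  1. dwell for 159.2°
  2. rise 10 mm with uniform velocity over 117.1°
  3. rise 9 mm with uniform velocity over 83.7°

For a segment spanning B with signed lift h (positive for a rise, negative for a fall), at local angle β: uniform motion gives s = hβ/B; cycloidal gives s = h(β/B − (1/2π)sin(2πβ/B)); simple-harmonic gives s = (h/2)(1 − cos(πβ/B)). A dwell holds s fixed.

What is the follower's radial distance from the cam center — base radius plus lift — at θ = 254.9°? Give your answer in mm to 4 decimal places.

seg 1 [0°–159.2°] dwell: s stays 0.0000
seg 2 [159.2°–276.3°] uniform, h=10: θ=254.9° here. β=95.7, B=117.1. 10·95.7/117.1 = 8.1725 → s = 8.1725
radial distance = base radius + s = 17 + 8.1725 = 25.1725

25.1725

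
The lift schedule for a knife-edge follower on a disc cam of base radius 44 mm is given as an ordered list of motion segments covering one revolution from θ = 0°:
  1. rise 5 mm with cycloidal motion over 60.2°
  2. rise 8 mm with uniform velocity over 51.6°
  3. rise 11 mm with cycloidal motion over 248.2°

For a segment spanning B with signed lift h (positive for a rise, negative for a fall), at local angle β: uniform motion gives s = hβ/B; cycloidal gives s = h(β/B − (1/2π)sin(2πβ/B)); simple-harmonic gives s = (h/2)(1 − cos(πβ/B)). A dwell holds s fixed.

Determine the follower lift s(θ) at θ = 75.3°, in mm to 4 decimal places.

seg 1 [0°–60.2°] cycloidal, h=5: full span → s += 5 → s = 5.0000
seg 2 [60.2°–111.8°] uniform, h=8: θ=75.3° here. β=15.1, B=51.6. 8·15.1/51.6 = 2.3411 → s = 7.3411

7.3411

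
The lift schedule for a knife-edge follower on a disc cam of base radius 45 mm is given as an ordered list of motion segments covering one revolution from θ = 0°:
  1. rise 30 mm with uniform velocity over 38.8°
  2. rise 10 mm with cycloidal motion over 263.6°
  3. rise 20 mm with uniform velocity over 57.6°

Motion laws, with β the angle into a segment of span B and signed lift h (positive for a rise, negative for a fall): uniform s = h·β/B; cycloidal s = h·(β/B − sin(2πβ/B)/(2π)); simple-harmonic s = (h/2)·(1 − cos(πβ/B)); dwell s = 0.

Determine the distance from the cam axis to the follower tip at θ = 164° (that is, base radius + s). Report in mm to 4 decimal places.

seg 1 [0°–38.8°] uniform, h=30: full span → s += 30 → s = 30.0000
seg 2 [38.8°–302.4°] cycloidal, h=10: θ=164° here. β=125.2, B=263.6. 10·(0.4750 − sin(2π·0.4750)/(2π)) = 4.5003 → s = 34.5003
radial distance = base radius + s = 45 + 34.5003 = 79.5003

79.5003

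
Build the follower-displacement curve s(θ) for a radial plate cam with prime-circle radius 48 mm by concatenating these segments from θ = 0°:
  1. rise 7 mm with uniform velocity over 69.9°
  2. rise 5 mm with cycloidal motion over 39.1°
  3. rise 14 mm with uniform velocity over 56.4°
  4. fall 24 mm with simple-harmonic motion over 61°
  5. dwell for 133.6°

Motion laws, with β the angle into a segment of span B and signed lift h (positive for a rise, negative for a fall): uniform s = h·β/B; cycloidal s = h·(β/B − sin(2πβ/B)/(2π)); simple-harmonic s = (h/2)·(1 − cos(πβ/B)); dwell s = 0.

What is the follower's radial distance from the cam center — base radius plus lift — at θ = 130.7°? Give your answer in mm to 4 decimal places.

seg 1 [0°–69.9°] uniform, h=7: full span → s += 7 → s = 7.0000
seg 2 [69.9°–109°] cycloidal, h=5: full span → s += 5 → s = 12.0000
seg 3 [109°–165.4°] uniform, h=14: θ=130.7° here. β=21.7, B=56.4. 14·21.7/56.4 = 5.3865 → s = 17.3865
radial distance = base radius + s = 48 + 17.3865 = 65.3865

65.3865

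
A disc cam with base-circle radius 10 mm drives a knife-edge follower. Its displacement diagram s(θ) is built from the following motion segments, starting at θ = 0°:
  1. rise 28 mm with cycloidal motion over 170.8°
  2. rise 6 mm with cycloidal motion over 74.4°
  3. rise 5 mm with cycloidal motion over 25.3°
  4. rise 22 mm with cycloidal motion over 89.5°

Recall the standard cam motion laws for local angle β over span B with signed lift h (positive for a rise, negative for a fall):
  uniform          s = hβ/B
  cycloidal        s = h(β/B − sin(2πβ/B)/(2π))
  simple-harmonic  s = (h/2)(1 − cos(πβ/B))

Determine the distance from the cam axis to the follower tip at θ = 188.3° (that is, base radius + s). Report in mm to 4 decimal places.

seg 1 [0°–170.8°] cycloidal, h=28: full span → s += 28 → s = 28.0000
seg 2 [170.8°–245.2°] cycloidal, h=6: θ=188.3° here. β=17.5, B=74.4. 6·(0.2352 − sin(2π·0.2352)/(2π)) = 0.4605 → s = 28.4605
radial distance = base radius + s = 10 + 28.4605 = 38.4605

38.4605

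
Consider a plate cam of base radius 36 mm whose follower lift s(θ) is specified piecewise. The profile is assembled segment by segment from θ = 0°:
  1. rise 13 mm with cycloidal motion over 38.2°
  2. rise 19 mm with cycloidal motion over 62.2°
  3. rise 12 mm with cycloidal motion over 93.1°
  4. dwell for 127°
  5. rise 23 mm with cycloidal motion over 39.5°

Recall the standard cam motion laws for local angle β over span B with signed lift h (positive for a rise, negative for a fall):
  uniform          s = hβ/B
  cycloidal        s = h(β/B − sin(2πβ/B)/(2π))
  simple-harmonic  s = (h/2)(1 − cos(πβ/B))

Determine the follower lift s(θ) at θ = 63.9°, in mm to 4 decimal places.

seg 1 [0°–38.2°] cycloidal, h=13: full span → s += 13 → s = 13.0000
seg 2 [38.2°–100.4°] cycloidal, h=19: θ=63.9° here. β=25.7, B=62.2. 19·(0.4132 − sin(2π·0.4132)/(2π)) = 6.2816 → s = 19.2816

19.2816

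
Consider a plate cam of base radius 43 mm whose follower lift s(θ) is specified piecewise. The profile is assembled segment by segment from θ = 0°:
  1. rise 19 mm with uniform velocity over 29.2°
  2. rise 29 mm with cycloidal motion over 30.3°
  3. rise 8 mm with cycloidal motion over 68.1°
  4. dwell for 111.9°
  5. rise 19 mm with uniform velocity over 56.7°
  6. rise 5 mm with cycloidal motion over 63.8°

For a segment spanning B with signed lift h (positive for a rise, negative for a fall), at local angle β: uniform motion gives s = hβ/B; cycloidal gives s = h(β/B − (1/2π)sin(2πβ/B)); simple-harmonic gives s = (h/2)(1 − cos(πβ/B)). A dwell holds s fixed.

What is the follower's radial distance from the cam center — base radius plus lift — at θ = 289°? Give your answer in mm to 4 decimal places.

seg 1 [0°–29.2°] uniform, h=19: full span → s += 19 → s = 19.0000
seg 2 [29.2°–59.5°] cycloidal, h=29: full span → s += 29 → s = 48.0000
seg 3 [59.5°–127.6°] cycloidal, h=8: full span → s += 8 → s = 56.0000
seg 4 [127.6°–239.5°] dwell: s stays 56.0000
seg 5 [239.5°–296.2°] uniform, h=19: θ=289° here. β=49.5, B=56.7. 19·49.5/56.7 = 16.5873 → s = 72.5873
radial distance = base radius + s = 43 + 72.5873 = 115.5873

115.5873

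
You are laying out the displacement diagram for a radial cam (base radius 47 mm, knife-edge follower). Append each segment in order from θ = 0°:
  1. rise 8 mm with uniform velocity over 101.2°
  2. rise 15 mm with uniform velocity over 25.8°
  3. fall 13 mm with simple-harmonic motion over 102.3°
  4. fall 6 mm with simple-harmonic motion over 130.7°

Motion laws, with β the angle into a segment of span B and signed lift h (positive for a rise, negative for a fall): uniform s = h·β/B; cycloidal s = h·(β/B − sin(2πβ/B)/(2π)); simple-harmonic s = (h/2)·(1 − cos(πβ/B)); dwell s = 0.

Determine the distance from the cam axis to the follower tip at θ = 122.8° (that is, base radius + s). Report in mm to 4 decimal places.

seg 1 [0°–101.2°] uniform, h=8: full span → s += 8 → s = 8.0000
seg 2 [101.2°–127°] uniform, h=15: θ=122.8° here. β=21.6, B=25.8. 15·21.6/25.8 = 12.5581 → s = 20.5581
radial distance = base radius + s = 47 + 20.5581 = 67.5581

67.5581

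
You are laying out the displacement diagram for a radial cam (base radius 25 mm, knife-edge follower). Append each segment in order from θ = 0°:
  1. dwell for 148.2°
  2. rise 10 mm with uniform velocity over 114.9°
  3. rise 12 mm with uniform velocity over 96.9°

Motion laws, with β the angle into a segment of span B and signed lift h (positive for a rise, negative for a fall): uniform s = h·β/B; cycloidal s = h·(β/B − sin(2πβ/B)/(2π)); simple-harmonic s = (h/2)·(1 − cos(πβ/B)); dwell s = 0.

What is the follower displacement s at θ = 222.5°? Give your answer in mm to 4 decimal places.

seg 1 [0°–148.2°] dwell: s stays 0.0000
seg 2 [148.2°–263.1°] uniform, h=10: θ=222.5° here. β=74.3, B=114.9. 10·74.3/114.9 = 6.4665 → s = 6.4665

6.4665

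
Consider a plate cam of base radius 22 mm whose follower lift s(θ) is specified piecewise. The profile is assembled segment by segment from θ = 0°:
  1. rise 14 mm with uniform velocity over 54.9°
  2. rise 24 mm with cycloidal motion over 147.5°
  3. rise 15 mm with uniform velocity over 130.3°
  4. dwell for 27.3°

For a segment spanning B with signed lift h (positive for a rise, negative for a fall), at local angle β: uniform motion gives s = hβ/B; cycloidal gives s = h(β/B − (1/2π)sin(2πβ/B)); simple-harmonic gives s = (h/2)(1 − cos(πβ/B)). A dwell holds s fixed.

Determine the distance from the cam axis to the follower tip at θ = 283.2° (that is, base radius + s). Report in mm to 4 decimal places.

seg 1 [0°–54.9°] uniform, h=14: full span → s += 14 → s = 14.0000
seg 2 [54.9°–202.4°] cycloidal, h=24: full span → s += 24 → s = 38.0000
seg 3 [202.4°–332.7°] uniform, h=15: θ=283.2° here. β=80.8, B=130.3. 15·80.8/130.3 = 9.3016 → s = 47.3016
radial distance = base radius + s = 22 + 47.3016 = 69.3016

69.3016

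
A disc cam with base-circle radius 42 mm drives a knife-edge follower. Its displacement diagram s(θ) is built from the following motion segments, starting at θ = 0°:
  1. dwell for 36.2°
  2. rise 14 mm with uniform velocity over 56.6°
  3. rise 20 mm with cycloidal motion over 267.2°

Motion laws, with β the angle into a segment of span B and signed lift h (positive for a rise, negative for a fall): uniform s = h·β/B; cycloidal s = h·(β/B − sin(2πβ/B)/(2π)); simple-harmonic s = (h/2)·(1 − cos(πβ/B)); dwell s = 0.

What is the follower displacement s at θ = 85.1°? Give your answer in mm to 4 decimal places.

seg 1 [0°–36.2°] dwell: s stays 0.0000
seg 2 [36.2°–92.8°] uniform, h=14: θ=85.1° here. β=48.9, B=56.6. 14·48.9/56.6 = 12.0954 → s = 12.0954

12.0954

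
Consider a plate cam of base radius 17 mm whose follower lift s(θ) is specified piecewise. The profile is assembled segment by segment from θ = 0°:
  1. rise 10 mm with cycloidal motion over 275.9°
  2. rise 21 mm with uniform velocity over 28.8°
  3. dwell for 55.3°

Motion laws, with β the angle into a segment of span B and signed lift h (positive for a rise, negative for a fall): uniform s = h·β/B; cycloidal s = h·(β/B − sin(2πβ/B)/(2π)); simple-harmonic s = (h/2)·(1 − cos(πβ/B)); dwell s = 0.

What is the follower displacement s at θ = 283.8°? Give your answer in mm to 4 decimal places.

seg 1 [0°–275.9°] cycloidal, h=10: full span → s += 10 → s = 10.0000
seg 2 [275.9°–304.7°] uniform, h=21: θ=283.8° here. β=7.9, B=28.8. 21·7.9/28.8 = 5.7604 → s = 15.7604

15.7604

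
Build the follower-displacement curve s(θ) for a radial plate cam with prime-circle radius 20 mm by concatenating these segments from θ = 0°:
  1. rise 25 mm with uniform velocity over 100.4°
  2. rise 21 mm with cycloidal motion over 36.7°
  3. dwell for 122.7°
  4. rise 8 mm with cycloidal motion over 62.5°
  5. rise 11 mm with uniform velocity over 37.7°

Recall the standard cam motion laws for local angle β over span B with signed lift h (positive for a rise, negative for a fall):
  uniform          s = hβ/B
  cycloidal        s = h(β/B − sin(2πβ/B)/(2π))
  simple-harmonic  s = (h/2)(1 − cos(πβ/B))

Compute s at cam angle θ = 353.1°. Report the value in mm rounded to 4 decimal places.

seg 1 [0°–100.4°] uniform, h=25: full span → s += 25 → s = 25.0000
seg 2 [100.4°–137.1°] cycloidal, h=21: full span → s += 21 → s = 46.0000
seg 3 [137.1°–259.8°] dwell: s stays 46.0000
seg 4 [259.8°–322.3°] cycloidal, h=8: full span → s += 8 → s = 54.0000
seg 5 [322.3°–360°] uniform, h=11: θ=353.1° here. β=30.8, B=37.7. 11·30.8/37.7 = 8.9867 → s = 62.9867

62.9867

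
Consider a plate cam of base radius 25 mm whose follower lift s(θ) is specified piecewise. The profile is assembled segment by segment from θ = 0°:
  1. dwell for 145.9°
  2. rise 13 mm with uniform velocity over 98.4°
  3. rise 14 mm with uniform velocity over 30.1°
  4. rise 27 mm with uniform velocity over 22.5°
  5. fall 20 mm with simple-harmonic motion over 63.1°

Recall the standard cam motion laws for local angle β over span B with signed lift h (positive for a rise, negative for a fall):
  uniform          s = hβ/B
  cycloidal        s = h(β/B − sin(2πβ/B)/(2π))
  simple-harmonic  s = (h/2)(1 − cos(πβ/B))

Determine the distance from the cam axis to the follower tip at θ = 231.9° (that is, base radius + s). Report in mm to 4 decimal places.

seg 1 [0°–145.9°] dwell: s stays 0.0000
seg 2 [145.9°–244.3°] uniform, h=13: θ=231.9° here. β=86, B=98.4. 13·86/98.4 = 11.3618 → s = 11.3618
radial distance = base radius + s = 25 + 11.3618 = 36.3618

36.3618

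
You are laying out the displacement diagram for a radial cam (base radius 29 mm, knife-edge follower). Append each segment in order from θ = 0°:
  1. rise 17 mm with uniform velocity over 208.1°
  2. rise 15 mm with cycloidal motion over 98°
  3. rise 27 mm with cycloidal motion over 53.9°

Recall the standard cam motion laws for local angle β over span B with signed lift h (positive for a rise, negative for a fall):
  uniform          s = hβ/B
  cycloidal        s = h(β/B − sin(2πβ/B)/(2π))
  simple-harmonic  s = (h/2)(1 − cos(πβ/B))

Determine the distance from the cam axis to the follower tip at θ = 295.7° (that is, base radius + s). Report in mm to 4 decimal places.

seg 1 [0°–208.1°] uniform, h=17: full span → s += 17 → s = 17.0000
seg 2 [208.1°–306.1°] cycloidal, h=15: θ=295.7° here. β=87.6, B=98. 15·(0.8939 − sin(2π·0.8939)/(2π)) = 14.8846 → s = 31.8846
radial distance = base radius + s = 29 + 31.8846 = 60.8846

60.8846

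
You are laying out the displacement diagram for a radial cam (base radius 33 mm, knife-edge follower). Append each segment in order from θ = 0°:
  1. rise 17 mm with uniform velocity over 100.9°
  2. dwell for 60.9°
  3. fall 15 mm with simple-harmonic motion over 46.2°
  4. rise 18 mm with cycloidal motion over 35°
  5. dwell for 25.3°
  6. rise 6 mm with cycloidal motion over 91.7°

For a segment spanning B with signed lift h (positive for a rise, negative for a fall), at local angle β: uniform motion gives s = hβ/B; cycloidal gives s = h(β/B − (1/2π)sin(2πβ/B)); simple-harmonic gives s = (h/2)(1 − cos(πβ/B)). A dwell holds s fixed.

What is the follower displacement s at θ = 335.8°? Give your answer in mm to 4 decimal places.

seg 1 [0°–100.9°] uniform, h=17: full span → s += 17 → s = 17.0000
seg 2 [100.9°–161.8°] dwell: s stays 17.0000
seg 3 [161.8°–208°] simple-harmonic, h=-15: full span → s += -15 → s = 2.0000
seg 4 [208°–243°] cycloidal, h=18: full span → s += 18 → s = 20.0000
seg 5 [243°–268.3°] dwell: s stays 20.0000
seg 6 [268.3°–360°] cycloidal, h=6: θ=335.8° here. β=67.5, B=91.7. 6·(0.7361 − sin(2π·0.7361)/(2π)) = 5.3679 → s = 25.3679

25.3679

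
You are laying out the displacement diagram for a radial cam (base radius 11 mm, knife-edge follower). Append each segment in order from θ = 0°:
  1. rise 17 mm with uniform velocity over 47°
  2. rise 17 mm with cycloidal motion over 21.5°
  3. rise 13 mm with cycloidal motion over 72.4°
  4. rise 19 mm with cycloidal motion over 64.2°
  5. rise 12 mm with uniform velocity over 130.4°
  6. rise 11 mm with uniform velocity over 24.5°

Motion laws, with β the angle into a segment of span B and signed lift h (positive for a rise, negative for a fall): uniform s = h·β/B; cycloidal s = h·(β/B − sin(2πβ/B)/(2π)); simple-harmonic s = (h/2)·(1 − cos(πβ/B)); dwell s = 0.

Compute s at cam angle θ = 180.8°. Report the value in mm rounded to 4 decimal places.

seg 1 [0°–47°] uniform, h=17: full span → s += 17 → s = 17.0000
seg 2 [47°–68.5°] cycloidal, h=17: full span → s += 17 → s = 34.0000
seg 3 [68.5°–140.9°] cycloidal, h=13: full span → s += 13 → s = 47.0000
seg 4 [140.9°–205.1°] cycloidal, h=19: θ=180.8° here. β=39.9, B=64.2. 19·(0.6215 − sin(2π·0.6215)/(2π)) = 13.8991 → s = 60.8991

60.8991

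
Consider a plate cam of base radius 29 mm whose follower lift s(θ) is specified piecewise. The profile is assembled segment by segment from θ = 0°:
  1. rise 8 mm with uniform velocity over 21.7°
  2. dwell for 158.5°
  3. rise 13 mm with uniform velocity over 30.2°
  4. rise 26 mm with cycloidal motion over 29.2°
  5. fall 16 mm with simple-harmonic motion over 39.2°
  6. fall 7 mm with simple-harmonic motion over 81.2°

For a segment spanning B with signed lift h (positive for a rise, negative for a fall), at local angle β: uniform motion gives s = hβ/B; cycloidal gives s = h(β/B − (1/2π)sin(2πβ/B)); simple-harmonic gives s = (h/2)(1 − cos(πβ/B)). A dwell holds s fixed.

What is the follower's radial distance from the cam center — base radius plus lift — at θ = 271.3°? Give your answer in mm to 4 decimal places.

seg 1 [0°–21.7°] uniform, h=8: full span → s += 8 → s = 8.0000
seg 2 [21.7°–180.2°] dwell: s stays 8.0000
seg 3 [180.2°–210.4°] uniform, h=13: full span → s += 13 → s = 21.0000
seg 4 [210.4°–239.6°] cycloidal, h=26: full span → s += 26 → s = 47.0000
seg 5 [239.6°–278.8°] simple-harmonic, h=-16: θ=271.3° here. β=31.7, B=39.2. -16/2·(1 − cos(π·0.8087)) = -14.5978 → s = 32.4022
radial distance = base radius + s = 29 + 32.4022 = 61.4022

61.4022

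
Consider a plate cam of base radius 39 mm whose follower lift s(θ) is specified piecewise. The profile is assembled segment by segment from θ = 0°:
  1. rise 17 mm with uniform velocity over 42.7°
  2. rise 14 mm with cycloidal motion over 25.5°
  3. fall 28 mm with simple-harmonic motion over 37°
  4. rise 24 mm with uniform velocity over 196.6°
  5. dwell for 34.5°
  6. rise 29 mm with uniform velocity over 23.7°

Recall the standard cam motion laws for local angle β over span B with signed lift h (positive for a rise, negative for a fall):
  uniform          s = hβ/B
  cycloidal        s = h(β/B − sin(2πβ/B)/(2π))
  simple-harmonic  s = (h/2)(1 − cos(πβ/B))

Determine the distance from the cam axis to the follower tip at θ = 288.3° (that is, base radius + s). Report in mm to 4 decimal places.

seg 1 [0°–42.7°] uniform, h=17: full span → s += 17 → s = 17.0000
seg 2 [42.7°–68.2°] cycloidal, h=14: full span → s += 14 → s = 31.0000
seg 3 [68.2°–105.2°] simple-harmonic, h=-28: full span → s += -28 → s = 3.0000
seg 4 [105.2°–301.8°] uniform, h=24: θ=288.3° here. β=183.1, B=196.6. 24·183.1/196.6 = 22.3520 → s = 25.3520
radial distance = base radius + s = 39 + 25.3520 = 64.3520

64.3520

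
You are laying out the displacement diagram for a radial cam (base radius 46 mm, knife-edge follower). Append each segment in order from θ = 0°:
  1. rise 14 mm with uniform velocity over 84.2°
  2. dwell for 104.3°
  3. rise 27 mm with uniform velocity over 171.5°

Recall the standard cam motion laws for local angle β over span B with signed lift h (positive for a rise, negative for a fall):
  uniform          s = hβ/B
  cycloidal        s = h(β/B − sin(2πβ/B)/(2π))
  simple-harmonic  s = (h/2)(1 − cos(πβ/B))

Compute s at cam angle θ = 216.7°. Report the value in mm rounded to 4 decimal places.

seg 1 [0°–84.2°] uniform, h=14: full span → s += 14 → s = 14.0000
seg 2 [84.2°–188.5°] dwell: s stays 14.0000
seg 3 [188.5°–360°] uniform, h=27: θ=216.7° here. β=28.2, B=171.5. 27·28.2/171.5 = 4.4397 → s = 18.4397

18.4397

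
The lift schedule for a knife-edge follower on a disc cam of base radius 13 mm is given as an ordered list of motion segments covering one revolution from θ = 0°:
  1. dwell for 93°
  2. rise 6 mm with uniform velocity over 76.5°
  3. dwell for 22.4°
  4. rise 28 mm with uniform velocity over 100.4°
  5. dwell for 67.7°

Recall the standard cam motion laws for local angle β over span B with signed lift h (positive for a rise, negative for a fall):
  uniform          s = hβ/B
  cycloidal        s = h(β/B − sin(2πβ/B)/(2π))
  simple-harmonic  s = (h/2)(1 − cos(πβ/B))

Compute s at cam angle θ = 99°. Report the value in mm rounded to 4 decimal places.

seg 1 [0°–93°] dwell: s stays 0.0000
seg 2 [93°–169.5°] uniform, h=6: θ=99° here. β=6, B=76.5. 6·6/76.5 = 0.4706 → s = 0.4706

0.4706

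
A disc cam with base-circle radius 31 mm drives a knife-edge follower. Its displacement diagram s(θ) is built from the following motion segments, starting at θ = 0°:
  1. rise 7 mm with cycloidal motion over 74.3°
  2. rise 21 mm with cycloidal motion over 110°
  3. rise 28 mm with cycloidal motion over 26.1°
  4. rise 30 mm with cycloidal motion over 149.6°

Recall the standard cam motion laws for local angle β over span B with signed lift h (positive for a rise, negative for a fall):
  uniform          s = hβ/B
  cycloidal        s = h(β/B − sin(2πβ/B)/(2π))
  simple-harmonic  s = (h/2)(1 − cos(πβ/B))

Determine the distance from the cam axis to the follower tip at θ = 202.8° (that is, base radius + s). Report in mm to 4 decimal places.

seg 1 [0°–74.3°] cycloidal, h=7: full span → s += 7 → s = 7.0000
seg 2 [74.3°–184.3°] cycloidal, h=21: full span → s += 21 → s = 28.0000
seg 3 [184.3°–210.4°] cycloidal, h=28: θ=202.8° here. β=18.5, B=26.1. 28·(0.7088 − sin(2π·0.7088)/(2π)) = 24.1547 → s = 52.1547
radial distance = base radius + s = 31 + 52.1547 = 83.1547

83.1547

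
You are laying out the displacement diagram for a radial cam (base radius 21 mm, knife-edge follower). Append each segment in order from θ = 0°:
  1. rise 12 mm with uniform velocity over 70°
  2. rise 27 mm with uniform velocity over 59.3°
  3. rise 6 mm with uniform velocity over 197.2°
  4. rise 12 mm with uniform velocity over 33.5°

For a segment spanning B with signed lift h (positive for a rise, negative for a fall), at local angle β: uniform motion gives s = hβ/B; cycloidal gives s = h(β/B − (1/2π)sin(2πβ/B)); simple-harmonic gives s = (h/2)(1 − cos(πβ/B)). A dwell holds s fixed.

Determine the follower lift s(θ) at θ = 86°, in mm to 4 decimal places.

seg 1 [0°–70°] uniform, h=12: full span → s += 12 → s = 12.0000
seg 2 [70°–129.3°] uniform, h=27: θ=86° here. β=16, B=59.3. 27·16/59.3 = 7.2850 → s = 19.2850

19.2850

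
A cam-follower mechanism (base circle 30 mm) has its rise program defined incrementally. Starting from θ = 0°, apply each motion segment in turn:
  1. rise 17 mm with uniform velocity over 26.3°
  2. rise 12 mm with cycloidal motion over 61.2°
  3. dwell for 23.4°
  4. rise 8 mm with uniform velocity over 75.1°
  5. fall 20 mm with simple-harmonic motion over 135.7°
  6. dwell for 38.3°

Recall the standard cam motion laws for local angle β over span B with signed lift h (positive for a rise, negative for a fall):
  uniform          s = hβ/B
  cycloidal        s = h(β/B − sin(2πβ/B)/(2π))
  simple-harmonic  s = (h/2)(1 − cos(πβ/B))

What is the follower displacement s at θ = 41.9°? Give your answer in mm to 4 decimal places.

seg 1 [0°–26.3°] uniform, h=17: full span → s += 17 → s = 17.0000
seg 2 [26.3°–87.5°] cycloidal, h=12: θ=41.9° here. β=15.6, B=61.2. 12·(0.2549 − sin(2π·0.2549)/(2π)) = 1.1499 → s = 18.1499

18.1499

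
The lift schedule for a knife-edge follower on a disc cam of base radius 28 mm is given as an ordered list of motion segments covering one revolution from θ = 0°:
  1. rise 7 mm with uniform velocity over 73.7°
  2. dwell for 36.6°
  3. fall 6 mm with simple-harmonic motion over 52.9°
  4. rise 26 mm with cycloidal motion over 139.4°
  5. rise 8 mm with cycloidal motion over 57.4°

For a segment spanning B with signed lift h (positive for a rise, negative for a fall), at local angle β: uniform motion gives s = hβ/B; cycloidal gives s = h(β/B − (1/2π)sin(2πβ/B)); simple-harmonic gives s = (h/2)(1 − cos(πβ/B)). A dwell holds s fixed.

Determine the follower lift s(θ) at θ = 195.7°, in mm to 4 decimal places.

seg 1 [0°–73.7°] uniform, h=7: full span → s += 7 → s = 7.0000
seg 2 [73.7°–110.3°] dwell: s stays 7.0000
seg 3 [110.3°–163.2°] simple-harmonic, h=-6: full span → s += -6 → s = 1.0000
seg 4 [163.2°–302.6°] cycloidal, h=26: θ=195.7° here. β=32.5, B=139.4. 26·(0.2331 − sin(2π·0.2331)/(2π)) = 1.9469 → s = 2.9469

2.9469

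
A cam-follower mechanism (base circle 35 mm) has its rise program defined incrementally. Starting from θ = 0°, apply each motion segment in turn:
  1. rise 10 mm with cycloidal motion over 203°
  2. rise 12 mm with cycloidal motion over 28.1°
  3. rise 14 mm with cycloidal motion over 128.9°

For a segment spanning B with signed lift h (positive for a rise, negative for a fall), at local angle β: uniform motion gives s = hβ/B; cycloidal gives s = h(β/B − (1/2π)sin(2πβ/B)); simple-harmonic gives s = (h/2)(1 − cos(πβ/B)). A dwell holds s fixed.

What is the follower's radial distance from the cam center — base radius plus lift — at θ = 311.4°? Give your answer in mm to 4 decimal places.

seg 1 [0°–203°] cycloidal, h=10: full span → s += 10 → s = 10.0000
seg 2 [203°–231.1°] cycloidal, h=12: full span → s += 12 → s = 22.0000
seg 3 [231.1°–360°] cycloidal, h=14: θ=311.4° here. β=80.3, B=128.9. 14·(0.6230 − sin(2π·0.6230)/(2π)) = 10.2768 → s = 32.2768
radial distance = base radius + s = 35 + 32.2768 = 67.2768

67.2768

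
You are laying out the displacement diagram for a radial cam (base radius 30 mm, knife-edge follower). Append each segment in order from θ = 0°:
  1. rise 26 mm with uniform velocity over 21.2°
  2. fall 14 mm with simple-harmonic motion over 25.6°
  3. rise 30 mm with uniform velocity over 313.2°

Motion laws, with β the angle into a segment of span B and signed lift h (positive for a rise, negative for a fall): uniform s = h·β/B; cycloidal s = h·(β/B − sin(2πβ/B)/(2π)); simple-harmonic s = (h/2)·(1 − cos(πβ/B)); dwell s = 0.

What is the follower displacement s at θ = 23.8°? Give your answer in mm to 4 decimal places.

seg 1 [0°–21.2°] uniform, h=26: full span → s += 26 → s = 26.0000
seg 2 [21.2°–46.8°] simple-harmonic, h=-14: θ=23.8° here. β=2.6, B=25.6. -14/2·(1 − cos(π·0.1016)) = -0.3533 → s = 25.6467

25.6467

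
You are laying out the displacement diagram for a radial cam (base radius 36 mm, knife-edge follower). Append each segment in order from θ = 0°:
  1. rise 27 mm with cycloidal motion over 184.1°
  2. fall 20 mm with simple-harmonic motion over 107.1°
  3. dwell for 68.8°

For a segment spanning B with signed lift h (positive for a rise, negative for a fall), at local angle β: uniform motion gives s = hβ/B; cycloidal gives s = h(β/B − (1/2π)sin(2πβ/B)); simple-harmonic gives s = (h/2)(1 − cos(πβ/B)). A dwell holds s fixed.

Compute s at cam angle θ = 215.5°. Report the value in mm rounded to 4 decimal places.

seg 1 [0°–184.1°] cycloidal, h=27: full span → s += 27 → s = 27.0000
seg 2 [184.1°–291.2°] simple-harmonic, h=-20: θ=215.5° here. β=31.4, B=107.1. -20/2·(1 − cos(π·0.2932)) = -3.9503 → s = 23.0497

23.0497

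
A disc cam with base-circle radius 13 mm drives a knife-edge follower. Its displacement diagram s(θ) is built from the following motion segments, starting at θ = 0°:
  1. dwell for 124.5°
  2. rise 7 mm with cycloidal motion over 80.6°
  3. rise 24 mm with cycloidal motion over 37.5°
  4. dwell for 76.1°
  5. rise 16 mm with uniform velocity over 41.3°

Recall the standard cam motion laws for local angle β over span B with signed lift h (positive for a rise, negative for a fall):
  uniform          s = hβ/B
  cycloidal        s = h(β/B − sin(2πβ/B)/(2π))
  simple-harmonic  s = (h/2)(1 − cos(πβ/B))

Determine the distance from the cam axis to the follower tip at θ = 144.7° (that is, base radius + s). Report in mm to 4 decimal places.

seg 1 [0°–124.5°] dwell: s stays 0.0000
seg 2 [124.5°–205.1°] cycloidal, h=7: θ=144.7° here. β=20.2, B=80.6. 7·(0.2506 − sin(2π·0.2506)/(2π)) = 0.6403 → s = 0.6403
radial distance = base radius + s = 13 + 0.6403 = 13.6403

13.6403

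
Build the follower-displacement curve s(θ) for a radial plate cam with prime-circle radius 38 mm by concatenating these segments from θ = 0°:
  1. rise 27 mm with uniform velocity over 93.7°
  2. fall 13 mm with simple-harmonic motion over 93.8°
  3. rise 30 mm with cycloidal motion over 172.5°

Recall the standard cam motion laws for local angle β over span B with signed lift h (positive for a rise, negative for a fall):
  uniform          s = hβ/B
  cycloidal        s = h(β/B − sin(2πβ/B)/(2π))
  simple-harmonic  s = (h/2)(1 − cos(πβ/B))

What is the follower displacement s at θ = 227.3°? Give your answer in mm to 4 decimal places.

seg 1 [0°–93.7°] uniform, h=27: full span → s += 27 → s = 27.0000
seg 2 [93.7°–187.5°] simple-harmonic, h=-13: full span → s += -13 → s = 14.0000
seg 3 [187.5°–360°] cycloidal, h=30: θ=227.3° here. β=39.8, B=172.5. 30·(0.2307 − sin(2π·0.2307)/(2π)) = 2.1821 → s = 16.1821

16.1821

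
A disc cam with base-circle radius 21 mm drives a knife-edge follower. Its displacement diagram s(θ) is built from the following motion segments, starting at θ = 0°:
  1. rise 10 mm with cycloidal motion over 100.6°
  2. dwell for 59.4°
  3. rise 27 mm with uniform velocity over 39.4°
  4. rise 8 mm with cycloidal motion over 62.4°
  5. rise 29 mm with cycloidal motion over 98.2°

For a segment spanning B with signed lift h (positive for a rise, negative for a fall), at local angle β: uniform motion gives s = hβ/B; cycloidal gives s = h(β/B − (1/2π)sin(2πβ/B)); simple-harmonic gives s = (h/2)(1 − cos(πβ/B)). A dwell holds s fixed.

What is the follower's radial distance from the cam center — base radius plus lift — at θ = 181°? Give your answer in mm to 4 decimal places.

seg 1 [0°–100.6°] cycloidal, h=10: full span → s += 10 → s = 10.0000
seg 2 [100.6°–160°] dwell: s stays 10.0000
seg 3 [160°–199.4°] uniform, h=27: θ=181° here. β=21, B=39.4. 27·21/39.4 = 14.3909 → s = 24.3909
radial distance = base radius + s = 21 + 24.3909 = 45.3909

45.3909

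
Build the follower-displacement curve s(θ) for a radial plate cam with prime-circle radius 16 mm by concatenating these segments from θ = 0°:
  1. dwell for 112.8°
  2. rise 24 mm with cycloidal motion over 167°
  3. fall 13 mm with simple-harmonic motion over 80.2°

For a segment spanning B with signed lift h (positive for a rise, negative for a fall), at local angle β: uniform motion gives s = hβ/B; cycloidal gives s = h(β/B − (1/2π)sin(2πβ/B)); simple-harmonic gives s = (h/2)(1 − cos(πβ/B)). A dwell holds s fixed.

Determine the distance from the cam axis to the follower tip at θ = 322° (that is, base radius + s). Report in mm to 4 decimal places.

seg 1 [0°–112.8°] dwell: s stays 0.0000
seg 2 [112.8°–279.8°] cycloidal, h=24: full span → s += 24 → s = 24.0000
seg 3 [279.8°–360°] simple-harmonic, h=-13: θ=322° here. β=42.2, B=80.2. -13/2·(1 − cos(π·0.5262)) = -7.0341 → s = 16.9659
radial distance = base radius + s = 16 + 16.9659 = 32.9659

32.9659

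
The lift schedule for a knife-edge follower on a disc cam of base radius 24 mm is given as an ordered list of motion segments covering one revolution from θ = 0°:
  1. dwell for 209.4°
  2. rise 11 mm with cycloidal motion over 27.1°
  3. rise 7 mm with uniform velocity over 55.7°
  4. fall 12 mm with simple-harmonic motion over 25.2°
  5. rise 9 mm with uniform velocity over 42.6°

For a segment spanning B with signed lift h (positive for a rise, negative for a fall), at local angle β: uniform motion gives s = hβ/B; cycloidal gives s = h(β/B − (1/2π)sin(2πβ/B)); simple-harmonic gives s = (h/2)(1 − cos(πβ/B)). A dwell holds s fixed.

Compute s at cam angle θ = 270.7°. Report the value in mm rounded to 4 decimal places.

seg 1 [0°–209.4°] dwell: s stays 0.0000
seg 2 [209.4°–236.5°] cycloidal, h=11: full span → s += 11 → s = 11.0000
seg 3 [236.5°–292.2°] uniform, h=7: θ=270.7° here. β=34.2, B=55.7. 7·34.2/55.7 = 4.2980 → s = 15.2980

15.2980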